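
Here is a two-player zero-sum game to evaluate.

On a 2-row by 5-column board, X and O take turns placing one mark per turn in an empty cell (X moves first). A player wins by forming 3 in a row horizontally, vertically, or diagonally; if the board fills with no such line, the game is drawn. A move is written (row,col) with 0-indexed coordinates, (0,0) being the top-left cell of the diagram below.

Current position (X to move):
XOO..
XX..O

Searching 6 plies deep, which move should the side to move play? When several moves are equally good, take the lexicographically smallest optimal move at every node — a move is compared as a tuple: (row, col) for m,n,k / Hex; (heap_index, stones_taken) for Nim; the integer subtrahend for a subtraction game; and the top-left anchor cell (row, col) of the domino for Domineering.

X's best at [XOO../XX..O]: (1,2)

p1 X@[XOO../XX..O]: (0,3)[XOOX./XX..O]+0 (0,4)[XOO.X/XX..O]-1 (1,2)[XOO../XXX.O]+1* (1,3)[XOO../XX.XO]-1
p2 O@[XOO../XXX.O] terminal -1; root [XOO../XX..O] d6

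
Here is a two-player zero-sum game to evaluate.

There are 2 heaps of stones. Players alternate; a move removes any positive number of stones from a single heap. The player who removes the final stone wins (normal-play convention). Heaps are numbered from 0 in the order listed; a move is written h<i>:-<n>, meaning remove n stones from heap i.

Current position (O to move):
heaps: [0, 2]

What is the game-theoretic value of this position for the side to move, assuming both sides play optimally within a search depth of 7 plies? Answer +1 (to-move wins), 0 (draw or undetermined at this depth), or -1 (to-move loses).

value((0,2), O) = +1

p1 O@[(0,2)]: h1:-1[(0,1)]-1 h1:-2[(0,0)]+1*
p2 X@[(0,0)] terminal -1; root [(0,2)] d7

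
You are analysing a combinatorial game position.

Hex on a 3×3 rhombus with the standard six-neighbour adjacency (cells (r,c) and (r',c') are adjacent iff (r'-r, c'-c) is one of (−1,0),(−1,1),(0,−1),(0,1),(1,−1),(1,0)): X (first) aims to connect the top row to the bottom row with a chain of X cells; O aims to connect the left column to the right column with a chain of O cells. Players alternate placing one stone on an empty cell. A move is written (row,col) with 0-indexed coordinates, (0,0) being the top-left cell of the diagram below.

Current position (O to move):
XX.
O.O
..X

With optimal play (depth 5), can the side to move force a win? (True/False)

[XX./O.O/..X] O move#1: (0,2):-1/XXO/O.O/..X, (1,1):+1/XX./OOO/..X*, (2,0):+1/XX./O.O/O.X, (2,1):+1/XX./O.O/.OX
[XX./OOO/..X] end (terminal -1, X#2); searched XX./O.O/..X to 5

O winning at [XX./O.O/..X]: True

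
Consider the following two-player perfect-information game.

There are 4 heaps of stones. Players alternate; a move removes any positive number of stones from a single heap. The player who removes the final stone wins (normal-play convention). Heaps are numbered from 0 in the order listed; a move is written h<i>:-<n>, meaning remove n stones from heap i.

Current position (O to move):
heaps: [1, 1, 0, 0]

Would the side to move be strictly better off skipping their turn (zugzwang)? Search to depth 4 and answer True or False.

p1 O@[(1,1,0,0)]: h0:-1[(0,1,0,0)]-1* h1:-1[(1,0,0,0)]-1
p2 X@[(0,1,0,0)]: h1:-1[(0,0,0,0)]+1*
p3 O@[(0,0,0,0)] terminal -1; root [(1,1,0,0)] d4
suppose O passes — search the same position with X to move:
pass> p1 X@[(1,1,0,0)]: h0:-1[(0,1,0,0)]-1* h1:-1[(1,0,0,0)]-1
pass> p2 O@[(0,1,0,0)]: h1:-1[(0,0,0,0)]+1*
pass> p3 X@[(0,0,0,0)] terminal -1; root [(1,1,0,0)] d4
for O: play -1, pass +1

zugzwang((1,1,0,0), O) = True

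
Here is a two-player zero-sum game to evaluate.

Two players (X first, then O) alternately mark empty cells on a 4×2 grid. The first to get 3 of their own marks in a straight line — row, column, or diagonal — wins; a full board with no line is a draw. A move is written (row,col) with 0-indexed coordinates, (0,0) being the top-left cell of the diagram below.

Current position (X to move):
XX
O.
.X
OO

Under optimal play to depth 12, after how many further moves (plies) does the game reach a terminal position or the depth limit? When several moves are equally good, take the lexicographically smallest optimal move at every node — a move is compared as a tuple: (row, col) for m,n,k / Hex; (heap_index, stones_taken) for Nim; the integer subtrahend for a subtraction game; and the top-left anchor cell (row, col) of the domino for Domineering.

PV length from [XX/O./.X/OO]: 1 ply

ply 1, X at XX/O./.X/OO | (1,1)=+1→XX/OX/.X/OO*; (2,0)=+0→XX/O./XX/OO
ply 2: XX/OX/.X/OO is terminal -1 (O); from XX/O./.X/OO depth 12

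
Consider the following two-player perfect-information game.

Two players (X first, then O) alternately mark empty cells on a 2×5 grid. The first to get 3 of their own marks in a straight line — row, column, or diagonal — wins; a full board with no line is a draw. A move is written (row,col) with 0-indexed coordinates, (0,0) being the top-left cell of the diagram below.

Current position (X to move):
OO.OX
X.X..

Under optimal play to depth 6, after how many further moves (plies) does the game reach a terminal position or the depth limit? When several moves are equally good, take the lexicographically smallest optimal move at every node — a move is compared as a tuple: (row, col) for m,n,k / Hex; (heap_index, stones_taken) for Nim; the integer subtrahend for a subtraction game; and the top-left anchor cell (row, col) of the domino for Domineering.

PV length from [OO.OX/X.X..]: 1 ply

[OO.OX/X.X..] X move#1: (0,2):+0/OOXOX/X.X.., (1,1):+1/OO.OX/XXX..*, (1,3):-1/OO.OX/X.XX., (1,4):-1/OO.OX/X.X.X
[OO.OX/XXX..] end (terminal -1, O#2); searched OO.OX/X.X.. to 6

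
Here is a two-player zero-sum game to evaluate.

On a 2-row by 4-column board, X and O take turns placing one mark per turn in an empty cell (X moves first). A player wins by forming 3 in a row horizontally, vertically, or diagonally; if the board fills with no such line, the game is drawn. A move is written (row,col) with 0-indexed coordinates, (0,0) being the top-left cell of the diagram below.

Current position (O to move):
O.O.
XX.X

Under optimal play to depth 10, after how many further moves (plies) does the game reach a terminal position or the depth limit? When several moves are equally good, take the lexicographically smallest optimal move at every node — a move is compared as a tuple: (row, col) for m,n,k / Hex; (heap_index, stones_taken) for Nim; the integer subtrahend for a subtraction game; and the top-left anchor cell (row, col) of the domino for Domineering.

ply 1, O at O.O./XX.X | (0,1)=+1→OOO./XX.X*; (0,3)=-1→O.OO/XX.X; (1,2)=+0→O.O./XXOX
ply 2: OOO./XX.X is terminal -1 (X); from O.O./XX.X depth 10

PV length from [O.O./XX.X]: 1 ply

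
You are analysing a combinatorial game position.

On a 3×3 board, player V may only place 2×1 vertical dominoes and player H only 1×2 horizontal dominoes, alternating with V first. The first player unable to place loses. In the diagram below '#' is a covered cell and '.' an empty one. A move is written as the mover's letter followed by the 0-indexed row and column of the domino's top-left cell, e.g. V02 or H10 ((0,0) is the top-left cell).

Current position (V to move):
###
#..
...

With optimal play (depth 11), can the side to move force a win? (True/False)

V winning at [###/#../...]: True

ply 1, V at ###/#../... | V11=+1→###/##./.#.*; V12=-1→###/#.#/..#
ply 2: ###/##./.#. is terminal -1 (H); from ###/#../... depth 11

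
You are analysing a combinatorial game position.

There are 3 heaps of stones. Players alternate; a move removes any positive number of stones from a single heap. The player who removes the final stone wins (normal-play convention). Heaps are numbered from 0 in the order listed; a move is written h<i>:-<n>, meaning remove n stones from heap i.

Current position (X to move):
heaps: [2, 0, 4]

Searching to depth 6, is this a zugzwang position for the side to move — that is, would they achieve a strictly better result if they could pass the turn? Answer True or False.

zugzwang((2,0,4), X) = False

[(2,0,4)] X move#1: h0:-1:-1/(1,0,4), h0:-2:-1/(0,0,4), h2:-1:-1/(2,0,3), h2:-2:+1/(2,0,2)*, h2:-3:-1/(2,0,1), h2:-4:-1/(2,0,0)
[(2,0,2)] O move#2: h0:-1:-1/(1,0,2)*, h0:-2:-1/(0,0,2), h2:-1:-1/(2,0,1), h2:-2:-1/(2,0,0)
[(1,0,2)] X move#3: h0:-1:-1/(0,0,2), h2:-1:+1/(1,0,1)*, h2:-2:-1/(1,0,0)
[(1,0,1)] O move#4: h0:-1:-1/(0,0,1)*, h2:-1:-1/(1,0,0)
[(0,0,1)] X move#5: h2:-1:+1/(0,0,0)*
[(0,0,0)] end (terminal -1, O#6); searched (2,0,4) to 6
suppose X passes — search the same position with O to move:
pass> [(2,0,4)] O move#1: h0:-1:-1/(1,0,4), h0:-2:-1/(0,0,4), h2:-1:-1/(2,0,3), h2:-2:+1/(2,0,2)*, h2:-3:-1/(2,0,1), h2:-4:-1/(2,0,0)
pass> [(2,0,2)] X move#2: h0:-1:-1/(1,0,2)*, h0:-2:-1/(0,0,2), h2:-1:-1/(2,0,1), h2:-2:-1/(2,0,0)
pass> [(1,0,2)] O move#3: h0:-1:-1/(0,0,2), h2:-1:+1/(1,0,1)*, h2:-2:-1/(1,0,0)
pass> [(1,0,1)] X move#4: h0:-1:-1/(0,0,1)*, h2:-1:-1/(1,0,0)
pass> [(0,0,1)] O move#5: h2:-1:+1/(0,0,0)*
pass> [(0,0,0)] end (terminal -1, X#6); searched (2,0,4) to 6
for X: play +1, pass -1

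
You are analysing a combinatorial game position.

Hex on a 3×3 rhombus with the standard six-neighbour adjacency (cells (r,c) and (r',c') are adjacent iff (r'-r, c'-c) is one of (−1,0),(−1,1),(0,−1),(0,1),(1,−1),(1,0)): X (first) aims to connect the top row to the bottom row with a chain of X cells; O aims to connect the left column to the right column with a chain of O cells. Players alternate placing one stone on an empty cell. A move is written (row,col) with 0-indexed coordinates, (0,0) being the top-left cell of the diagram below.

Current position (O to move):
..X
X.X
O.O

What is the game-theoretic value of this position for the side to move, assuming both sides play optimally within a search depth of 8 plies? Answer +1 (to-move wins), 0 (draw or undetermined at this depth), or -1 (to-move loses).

value(..X/X.X/O.O, O) = +1

ply 1, O at ..X/X.X/O.O | (0,0)=-1→O.X/X.X/O.O; (0,1)=-1→.OX/X.X/O.O; (1,1)=-1→..X/XOX/O.O; (2,1)=+1→..X/X.X/OOO*
ply 2: ..X/X.X/OOO is terminal -1 (X); from ..X/X.X/O.O depth 8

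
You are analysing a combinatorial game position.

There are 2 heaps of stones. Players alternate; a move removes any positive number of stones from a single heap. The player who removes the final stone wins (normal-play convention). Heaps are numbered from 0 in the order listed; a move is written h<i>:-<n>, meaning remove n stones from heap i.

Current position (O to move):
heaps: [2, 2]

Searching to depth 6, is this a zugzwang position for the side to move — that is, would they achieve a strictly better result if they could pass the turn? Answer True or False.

[(2,2)] O move#1: h0:-1:-1/(1,2)*, h0:-2:-1/(0,2), h1:-1:-1/(2,1), h1:-2:-1/(2,0)
[(1,2)] X move#2: h0:-1:-1/(0,2), h1:-1:+1/(1,1)*, h1:-2:-1/(1,0)
[(1,1)] O move#3: h0:-1:-1/(0,1)*, h1:-1:-1/(1,0)
[(0,1)] X move#4: h1:-1:+1/(0,0)*
[(0,0)] end (terminal -1, O#5); searched (2,2) to 6
if O skipped the turn, X would face:
~ [(2,2)] X move#1: h0:-1:-1/(1,2)*, h0:-2:-1/(0,2), h1:-1:-1/(2,1), h1:-2:-1/(2,0)
~ [(1,2)] O move#2: h0:-1:-1/(0,2), h1:-1:+1/(1,1)*, h1:-2:-1/(1,0)
~ [(1,1)] X move#3: h0:-1:-1/(0,1)*, h1:-1:-1/(1,0)
~ [(0,1)] O move#4: h1:-1:+1/(0,0)*
~ [(0,0)] end (terminal -1, X#5); searched (2,2) to 6
compare (O): move=-1 vs pass=+1

zugzwang((2,2), O) = True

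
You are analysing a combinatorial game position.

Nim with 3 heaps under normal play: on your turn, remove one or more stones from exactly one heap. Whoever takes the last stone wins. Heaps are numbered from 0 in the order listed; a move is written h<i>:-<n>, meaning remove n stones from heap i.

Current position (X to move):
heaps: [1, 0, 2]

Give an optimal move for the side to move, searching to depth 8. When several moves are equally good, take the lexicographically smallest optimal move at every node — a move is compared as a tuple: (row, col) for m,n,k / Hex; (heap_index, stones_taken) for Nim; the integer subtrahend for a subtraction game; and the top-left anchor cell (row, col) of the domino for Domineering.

X's best at [(1,0,2)]: h2:-1

ply 1, X at (1,0,2) | h0:-1=-1→(0,0,2); h2:-1=+1→(1,0,1)*; h2:-2=-1→(1,0,0)
ply 2, O at (1,0,1) | h0:-1=-1→(0,0,1)*; h2:-1=-1→(1,0,0)
ply 3, X at (0,0,1) | h2:-1=+1→(0,0,0)*
ply 4: (0,0,0) is terminal -1 (O); from (1,0,2) depth 8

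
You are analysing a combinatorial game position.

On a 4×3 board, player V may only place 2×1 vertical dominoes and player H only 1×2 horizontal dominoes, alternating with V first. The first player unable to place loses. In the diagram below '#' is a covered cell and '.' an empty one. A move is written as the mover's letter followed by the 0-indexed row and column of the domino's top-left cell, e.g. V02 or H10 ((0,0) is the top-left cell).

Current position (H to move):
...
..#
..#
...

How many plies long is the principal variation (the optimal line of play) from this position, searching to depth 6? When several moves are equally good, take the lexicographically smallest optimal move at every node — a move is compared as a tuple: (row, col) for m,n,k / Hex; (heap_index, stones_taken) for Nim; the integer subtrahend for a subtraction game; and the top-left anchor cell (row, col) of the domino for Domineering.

PV length from [.../..#/..#/...]: 4 plies

[.../..#/..#/...] H move#1: H00:-1/##./..#/..#/...*, H01:-1/.##/..#/..#/..., H10:-1/.../###/..#/..., H20:-1/.../..#/###/..., H30:-1/.../..#/..#/##., H31:-1/.../..#/..#/.##
[##./..#/..#/...] V move#2: V10:+1/##./#.#/#.#/...*, V11:+1/##./.##/.##/..., V20:+1/##./..#/#.#/#.., V21:+1/##./..#/.##/.#.
[##./#.#/#.#/...] H move#3: H30:-1/##./#.#/#.#/##.*, H31:-1/##./#.#/#.#/.##
[##./#.#/#.#/##.] V move#4: V11:+1/##./###/###/##.*
[##./###/###/##.] end (terminal -1, H#5); searched .../..#/..#/... to 6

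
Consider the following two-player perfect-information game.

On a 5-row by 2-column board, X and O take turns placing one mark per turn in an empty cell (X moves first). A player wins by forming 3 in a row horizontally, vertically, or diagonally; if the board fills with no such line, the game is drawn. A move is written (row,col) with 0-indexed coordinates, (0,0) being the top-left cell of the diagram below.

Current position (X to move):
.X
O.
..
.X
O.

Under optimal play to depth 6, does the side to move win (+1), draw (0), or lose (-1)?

value(.X/O./../.X/O., X) = +1

ply 1, X at .X/O./../.X/O. | (0,0)=+0→XX/O./../.X/O.; (1,1)=+0→.X/OX/../.X/O.; (2,0)=+0→.X/O./X./.X/O.; (2,1)=+1→.X/O./.X/.X/O.*; (3,0)=+0→.X/O./../XX/O.; (4,1)=+0→.X/O./../.X/OX
ply 2, O at .X/O./.X/.X/O. | (0,0)=-1→OX/O./.X/.X/O.*; (1,1)=-1→.X/OO/.X/.X/O.; (2,0)=-1→.X/O./OX/.X/O.; (3,0)=-1→.X/O./.X/OX/O.; (4,1)=-1→.X/O./.X/.X/OO
ply 3, X at OX/O./.X/.X/O. | (1,1)=+1→OX/OX/.X/.X/O.*; (2,0)=+1→OX/O./XX/.X/O.; (3,0)=-1→OX/O./.X/XX/O.; (4,1)=+1→OX/O./.X/.X/OX
ply 4: OX/OX/.X/.X/O. is terminal -1 (O); from .X/O./../.X/O. depth 6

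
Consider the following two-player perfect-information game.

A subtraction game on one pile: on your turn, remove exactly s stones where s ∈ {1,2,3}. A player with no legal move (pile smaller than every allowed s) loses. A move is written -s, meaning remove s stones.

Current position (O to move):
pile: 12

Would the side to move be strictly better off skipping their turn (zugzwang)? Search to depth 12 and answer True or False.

zugzwang(12, O) = True

[12] O move#1: -1:-1/11*, -2:-1/10, -3:-1/9
[11] X move#2: -1:-1/10, -2:-1/9, -3:+1/8*
[8] O move#3: -1:-1/7*, -2:-1/6, -3:-1/5
[7] X move#4: -1:-1/6, -2:-1/5, -3:+1/4*
[4] O move#5: -1:-1/3*, -2:-1/2, -3:-1/1
[3] X move#6: -1:-1/2, -2:-1/1, -3:+1/0*
[0] end (terminal -1, O#7); searched 12 to 12
if O skipped the turn, X would face:
~ [12] X move#1: -1:-1/11*, -2:-1/10, -3:-1/9
~ [11] O move#2: -1:-1/10, -2:-1/9, -3:+1/8*
~ [8] X move#3: -1:-1/7*, -2:-1/6, -3:-1/5
~ [7] O move#4: -1:-1/6, -2:-1/5, -3:+1/4*
~ [4] X move#5: -1:-1/3*, -2:-1/2, -3:-1/1
~ [3] O move#6: -1:-1/2, -2:-1/1, -3:+1/0*
~ [0] end (terminal -1, X#7); searched 12 to 12
compare (O): move=-1 vs pass=+1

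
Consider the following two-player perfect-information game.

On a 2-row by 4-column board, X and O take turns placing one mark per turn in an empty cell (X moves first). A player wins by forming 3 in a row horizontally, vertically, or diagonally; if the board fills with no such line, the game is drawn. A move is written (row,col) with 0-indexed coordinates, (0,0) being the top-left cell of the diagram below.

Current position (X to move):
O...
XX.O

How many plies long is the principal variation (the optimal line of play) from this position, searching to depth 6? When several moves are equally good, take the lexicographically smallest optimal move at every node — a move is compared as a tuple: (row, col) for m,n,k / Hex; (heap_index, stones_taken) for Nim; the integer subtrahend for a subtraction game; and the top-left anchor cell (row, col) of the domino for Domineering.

p1 X@[O.../XX.O]: (0,1)[OX../XX.O]+0 (0,2)[O.X./XX.O]+0 (0,3)[O..X/XX.O]+0 (1,2)[O.../XXXO]+1*
p2 O@[O.../XXXO] terminal -1; root [O.../XX.O] d6

PV length from [O.../XX.O]: 1 ply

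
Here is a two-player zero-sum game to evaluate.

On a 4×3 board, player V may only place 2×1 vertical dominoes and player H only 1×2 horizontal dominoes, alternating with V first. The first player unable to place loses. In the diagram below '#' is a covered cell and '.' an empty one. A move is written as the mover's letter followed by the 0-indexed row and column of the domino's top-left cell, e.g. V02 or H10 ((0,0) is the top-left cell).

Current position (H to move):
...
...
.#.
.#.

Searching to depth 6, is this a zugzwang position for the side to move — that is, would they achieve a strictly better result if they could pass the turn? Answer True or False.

p1 H@[.../.../.#./.#.]: H00[##./.../.#./.#.]-1* H01[.##/.../.#./.#.]-1 H10[.../##./.#./.#.]-1 H11[.../.##/.#./.#.]-1
p2 V@[##./.../.#./.#.]: V02[###/..#/.#./.#.]+1* V10[##./#../##./.#.]+1 V12[##./..#/.##/.#.]+1 V20[##./.../##./##.]+1 V22[##./.../.##/.##]+1
p3 H@[###/..#/.#./.#.]: H10[###/###/.#./.#.]-1*
p4 V@[###/###/.#./.#.]: V20[###/###/##./##.]+1* V22[###/###/.##/.##]+1
p5 H@[###/###/##./##.] terminal -1; root [.../.../.#./.#.] d6
if H skipped the turn, V would face:
~ p1 V@[.../.../.#./.#.]: V00[#../#../.#./.#.]+1* V01[.#./.#./.#./.#.]+1 V02[..#/..#/.#./.#.]+1 V10[.../#../##./.#.]-1 V12[.../..#/.##/.#.]-1 V20[.../.../##./##.]+1 V22[.../.../.##/.##]+1
~ p2 H@[#../#../.#./.#.]: H01[###/#../.#./.#.]-1* H11[#../###/.#./.#.]-1
~ p3 V@[###/#../.#./.#.]: V12[###/#.#/.##/.#.]+1* V20[###/#../##./##.]+1 V22[###/#../.##/.##]+1
~ p4 H@[###/#.#/.##/.#.] terminal -1; root [.../.../.#./.#.] d6
compare (H): move=-1 vs pass=-1

zugzwang(.../.../.#./.#., H) = False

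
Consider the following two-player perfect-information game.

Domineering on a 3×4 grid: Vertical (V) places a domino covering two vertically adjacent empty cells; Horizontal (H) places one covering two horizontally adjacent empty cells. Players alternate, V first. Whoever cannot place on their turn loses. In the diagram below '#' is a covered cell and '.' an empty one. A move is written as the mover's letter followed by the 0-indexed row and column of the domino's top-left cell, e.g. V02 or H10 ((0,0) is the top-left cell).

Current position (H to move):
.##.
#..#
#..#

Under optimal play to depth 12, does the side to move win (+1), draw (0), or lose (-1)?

ply 1, H at .##./#..#/#..# | H11=+1→.##./####/#..#*; H21=+1→.##./#..#/####
ply 2: .##./####/#..# is terminal -1 (V); from .##./#..#/#..# depth 12

value(.##./#..#/#..#, H) = +1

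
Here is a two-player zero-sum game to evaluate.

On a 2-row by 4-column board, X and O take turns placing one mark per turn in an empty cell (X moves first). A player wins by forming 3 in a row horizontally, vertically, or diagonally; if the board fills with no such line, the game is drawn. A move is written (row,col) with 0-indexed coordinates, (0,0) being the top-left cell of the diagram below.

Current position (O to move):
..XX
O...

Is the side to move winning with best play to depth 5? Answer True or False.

[..XX/O...] O move#1: (0,0):-1/O.XX/O..., (0,1):+0/.OXX/O...*, (1,1):-1/..XX/OO.., (1,2):-1/..XX/O.O., (1,3):-1/..XX/O..O
[.OXX/O...] X move#2: (0,0):+0/XOXX/O...*, (1,1):+0/.OXX/OX.., (1,2):+0/.OXX/O.X., (1,3):+0/.OXX/O..X
[XOXX/O...] O move#3: (1,1):+0/XOXX/OO..*, (1,2):+0/XOXX/O.O., (1,3):+0/XOXX/O..O
[XOXX/OO..] X move#4: (1,2):+0/XOXX/OOX.*, (1,3):-1/XOXX/OO.X
[XOXX/OOX.] O move#5: (1,3):+0/XOXX/OOXO*
[XOXX/OOXO] end (terminal +0, X#6); searched ..XX/O... to 5

O winning at [..XX/O...]: False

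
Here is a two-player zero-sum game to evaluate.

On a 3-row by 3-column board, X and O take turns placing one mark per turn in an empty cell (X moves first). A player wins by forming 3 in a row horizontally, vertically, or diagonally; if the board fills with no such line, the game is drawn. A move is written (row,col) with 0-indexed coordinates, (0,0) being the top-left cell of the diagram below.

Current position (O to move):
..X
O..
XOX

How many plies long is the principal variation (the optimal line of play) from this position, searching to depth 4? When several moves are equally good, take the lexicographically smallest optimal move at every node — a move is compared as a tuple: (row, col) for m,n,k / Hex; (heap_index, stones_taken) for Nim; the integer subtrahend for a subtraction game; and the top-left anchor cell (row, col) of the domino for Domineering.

PV length from [..X/O../XOX]: 4 plies

ply 1, O at ..X/O../XOX | (0,0)=-1→O.X/O../XOX*; (0,1)=-1→.OX/O../XOX; (1,1)=-1→..X/OO./XOX; (1,2)=-1→..X/O.O/XOX
ply 2, X at O.X/O../XOX | (0,1)=+1→OXX/O../XOX*; (1,1)=+1→O.X/OX./XOX; (1,2)=+1→O.X/O.X/XOX
ply 3, O at OXX/O../XOX | (1,1)=-1→OXX/OO./XOX*; (1,2)=-1→OXX/O.O/XOX
ply 4, X at OXX/OO./XOX | (1,2)=+1→OXX/OOX/XOX*
ply 5: OXX/OOX/XOX is terminal -1 (O); from ..X/O../XOX depth 4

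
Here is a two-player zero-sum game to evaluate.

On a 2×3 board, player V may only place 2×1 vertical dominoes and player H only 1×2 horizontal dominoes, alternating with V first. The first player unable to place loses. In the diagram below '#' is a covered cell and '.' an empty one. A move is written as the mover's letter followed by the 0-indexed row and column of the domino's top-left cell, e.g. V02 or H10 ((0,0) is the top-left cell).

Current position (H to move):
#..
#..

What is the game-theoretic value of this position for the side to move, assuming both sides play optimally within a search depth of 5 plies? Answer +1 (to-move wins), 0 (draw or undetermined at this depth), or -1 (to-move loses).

p1 H@[#../#..]: H01[###/#..]+1* H11[#../###]+1
p2 V@[###/#..] terminal -1; root [#../#..] d5

value(#../#.., H) = +1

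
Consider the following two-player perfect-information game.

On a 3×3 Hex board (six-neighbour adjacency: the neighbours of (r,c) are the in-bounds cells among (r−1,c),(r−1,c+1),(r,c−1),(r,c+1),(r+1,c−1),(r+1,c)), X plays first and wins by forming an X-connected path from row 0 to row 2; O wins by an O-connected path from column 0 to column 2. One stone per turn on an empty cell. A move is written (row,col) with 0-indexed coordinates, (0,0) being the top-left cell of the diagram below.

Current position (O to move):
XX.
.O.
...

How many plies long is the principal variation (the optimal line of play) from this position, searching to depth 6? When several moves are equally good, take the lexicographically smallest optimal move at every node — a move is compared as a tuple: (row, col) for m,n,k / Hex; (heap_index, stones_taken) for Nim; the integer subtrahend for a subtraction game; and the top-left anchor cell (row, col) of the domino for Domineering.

ply 1, O at XX./.O./... | (0,2)=+1→XXO/.O./...*; (1,0)=+1→XX./OO./...; (1,2)=+1→XX./.OO/...; (2,0)=+1→XX./.O./O..; (2,1)=+1→XX./.O./.O.; (2,2)=+1→XX./.O./..O
ply 2, X at XXO/.O./... | (1,0)=-1→XXO/XO./...*; (1,2)=-1→XXO/.OX/...; (2,0)=-1→XXO/.O./X..; (2,1)=-1→XXO/.O./.X.; (2,2)=-1→XXO/.O./..X
ply 3, O at XXO/XO./... | (1,2)=-1→XXO/XOO/...; (2,0)=+1→XXO/XO./O..*; (2,1)=-1→XXO/XO./.O.; (2,2)=-1→XXO/XO./..O
ply 4: XXO/XO./O.. is terminal -1 (X); from XX./.O./... depth 6

PV length from [XX./.O./...]: 3 plies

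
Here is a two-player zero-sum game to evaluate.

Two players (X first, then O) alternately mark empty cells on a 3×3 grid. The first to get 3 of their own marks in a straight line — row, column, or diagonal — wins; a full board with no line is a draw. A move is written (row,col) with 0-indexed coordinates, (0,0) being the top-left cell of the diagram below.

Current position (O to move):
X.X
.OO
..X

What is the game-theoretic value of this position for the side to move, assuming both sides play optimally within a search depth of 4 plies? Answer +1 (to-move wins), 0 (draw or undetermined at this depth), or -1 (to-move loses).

value(X.X/.OO/..X, O) = +1

[X.X/.OO/..X] O move#1: (0,1):+1/XOX/.OO/..X*, (1,0):+1/X.X/OOO/..X, (2,0):-1/X.X/.OO/O.X, (2,1):-1/X.X/.OO/.OX
[XOX/.OO/..X] X move#2: (1,0):-1/XOX/XOO/..X*, (2,0):-1/XOX/.OO/X.X, (2,1):-1/XOX/.OO/.XX
[XOX/XOO/..X] O move#3: (2,0):+0/XOX/XOO/O.X, (2,1):+1/XOX/XOO/.OX*
[XOX/XOO/.OX] end (terminal -1, X#4); searched X.X/.OO/..X to 4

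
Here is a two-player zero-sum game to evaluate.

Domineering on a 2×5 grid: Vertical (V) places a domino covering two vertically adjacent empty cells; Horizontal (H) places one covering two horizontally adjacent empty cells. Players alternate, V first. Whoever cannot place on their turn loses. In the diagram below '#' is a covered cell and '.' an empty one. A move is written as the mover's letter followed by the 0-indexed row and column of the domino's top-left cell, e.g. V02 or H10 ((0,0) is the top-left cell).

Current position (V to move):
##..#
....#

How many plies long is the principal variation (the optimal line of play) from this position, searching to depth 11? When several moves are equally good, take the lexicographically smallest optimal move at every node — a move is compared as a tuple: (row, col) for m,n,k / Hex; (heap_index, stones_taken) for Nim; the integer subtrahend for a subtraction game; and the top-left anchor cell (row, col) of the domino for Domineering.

p1 V@[##..#/....#]: V02[###.#/..#.#]+1* V03[##.##/...##]-1
p2 H@[###.#/..#.#]: H10[###.#/###.#]-1*
p3 V@[###.#/###.#]: V03[#####/#####]+1*
p4 H@[#####/#####] terminal -1; root [##..#/....#] d11

PV length from [##..#/....#]: 3 plies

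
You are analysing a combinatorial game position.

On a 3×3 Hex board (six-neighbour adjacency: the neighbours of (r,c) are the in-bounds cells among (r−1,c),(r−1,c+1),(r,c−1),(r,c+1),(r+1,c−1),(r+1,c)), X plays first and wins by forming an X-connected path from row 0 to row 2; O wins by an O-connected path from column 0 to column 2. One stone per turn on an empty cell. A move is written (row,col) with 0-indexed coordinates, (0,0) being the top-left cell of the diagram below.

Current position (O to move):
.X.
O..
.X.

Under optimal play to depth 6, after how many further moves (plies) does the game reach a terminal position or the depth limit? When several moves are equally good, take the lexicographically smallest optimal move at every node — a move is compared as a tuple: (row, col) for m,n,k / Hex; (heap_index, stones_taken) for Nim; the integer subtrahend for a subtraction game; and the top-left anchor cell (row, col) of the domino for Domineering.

[.X./O../.X.] O move#1: (0,0):-1/OX./O../.X., (0,2):-1/.XO/O../.X., (1,1):+1/.X./OO./.X.*, (1,2):-1/.X./O.O/.X., (2,0):-1/.X./O../OX., (2,2):-1/.X./O../.XO
[.X./OO./.X.] X move#2: (0,0):-1/XX./OO./.X.*, (0,2):-1/.XX/OO./.X., (1,2):-1/.X./OOX/.X., (2,0):-1/.X./OO./XX., (2,2):-1/.X./OO./.XX
[XX./OO./.X.] O move#3: (0,2):+1/XXO/OO./.X.*, (1,2):+1/XX./OOO/.X., (2,0):+1/XX./OO./OX., (2,2):+1/XX./OO./.XO
[XXO/OO./.X.] end (terminal -1, X#4); searched .X./O../.X. to 6

PV length from [.X./O../.X.]: 3 plies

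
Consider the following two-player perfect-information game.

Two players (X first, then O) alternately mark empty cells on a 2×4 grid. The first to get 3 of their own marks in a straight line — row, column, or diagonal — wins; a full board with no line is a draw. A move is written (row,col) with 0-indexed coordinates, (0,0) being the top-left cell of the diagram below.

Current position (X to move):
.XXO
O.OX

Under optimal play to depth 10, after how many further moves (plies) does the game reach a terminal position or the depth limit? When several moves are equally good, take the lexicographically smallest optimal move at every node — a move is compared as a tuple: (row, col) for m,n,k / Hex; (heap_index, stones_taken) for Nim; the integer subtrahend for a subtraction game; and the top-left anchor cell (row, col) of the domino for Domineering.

PV length from [.XXO/O.OX]: 1 ply

ply 1, X at .XXO/O.OX | (0,0)=+1→XXXO/O.OX*; (1,1)=+0→.XXO/OXOX
ply 2: XXXO/O.OX is terminal -1 (O); from .XXO/O.OX depth 10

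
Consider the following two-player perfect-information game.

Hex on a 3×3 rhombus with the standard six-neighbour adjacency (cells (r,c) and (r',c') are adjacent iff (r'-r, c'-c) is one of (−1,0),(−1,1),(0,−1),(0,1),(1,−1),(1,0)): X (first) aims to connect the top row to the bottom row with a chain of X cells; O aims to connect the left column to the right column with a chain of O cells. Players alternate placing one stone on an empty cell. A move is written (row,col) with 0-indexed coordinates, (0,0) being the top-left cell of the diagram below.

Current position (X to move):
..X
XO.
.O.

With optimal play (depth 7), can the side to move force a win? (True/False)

X winning at [..X/XO./.O.]: True

ply 1, X at ..X/XO./.O. | (0,0)=-1→X.X/XO./.O.; (0,1)=-1→.XX/XO./.O.; (1,2)=+1→..X/XOX/.O.*; (2,0)=+1→..X/XO./XO.; (2,2)=+1→..X/XO./.OX
ply 2, O at ..X/XOX/.O. | (0,0)=-1→O.X/XOX/.O.*; (0,1)=-1→.OX/XOX/.O.; (2,0)=-1→..X/XOX/OO.; (2,2)=-1→..X/XOX/.OO
ply 3, X at O.X/XOX/.O. | (0,1)=+1→OXX/XOX/.O.*; (2,0)=+1→O.X/XOX/XO.; (2,2)=+1→O.X/XOX/.OX
ply 4, O at OXX/XOX/.O. | (2,0)=-1→OXX/XOX/OO.*; (2,2)=-1→OXX/XOX/.OO
ply 5, X at OXX/XOX/OO. | (2,2)=+1→OXX/XOX/OOX*
ply 6: OXX/XOX/OOX is terminal -1 (O); from ..X/XO./.O. depth 7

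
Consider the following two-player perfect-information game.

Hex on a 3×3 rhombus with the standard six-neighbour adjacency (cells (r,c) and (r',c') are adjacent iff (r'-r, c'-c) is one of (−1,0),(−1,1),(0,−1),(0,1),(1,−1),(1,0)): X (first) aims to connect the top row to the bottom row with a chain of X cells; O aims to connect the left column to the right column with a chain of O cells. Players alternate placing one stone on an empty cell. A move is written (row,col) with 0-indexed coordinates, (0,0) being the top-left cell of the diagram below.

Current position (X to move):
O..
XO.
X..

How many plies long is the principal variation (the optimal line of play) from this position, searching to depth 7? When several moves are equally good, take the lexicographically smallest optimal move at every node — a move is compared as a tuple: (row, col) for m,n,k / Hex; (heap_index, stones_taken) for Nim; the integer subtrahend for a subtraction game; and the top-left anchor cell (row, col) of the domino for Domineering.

PV length from [O../XO./X..]: 1 ply

p1 X@[O../XO./X..]: (0,1)[OX./XO./X..]+1* (0,2)[O.X/XO./X..]+1 (1,2)[O../XOX/X..]+1 (2,1)[O../XO./XX.]-1 (2,2)[O../XO./X.X]-1
p2 O@[OX./XO./X..] terminal -1; root [O../XO./X..] d7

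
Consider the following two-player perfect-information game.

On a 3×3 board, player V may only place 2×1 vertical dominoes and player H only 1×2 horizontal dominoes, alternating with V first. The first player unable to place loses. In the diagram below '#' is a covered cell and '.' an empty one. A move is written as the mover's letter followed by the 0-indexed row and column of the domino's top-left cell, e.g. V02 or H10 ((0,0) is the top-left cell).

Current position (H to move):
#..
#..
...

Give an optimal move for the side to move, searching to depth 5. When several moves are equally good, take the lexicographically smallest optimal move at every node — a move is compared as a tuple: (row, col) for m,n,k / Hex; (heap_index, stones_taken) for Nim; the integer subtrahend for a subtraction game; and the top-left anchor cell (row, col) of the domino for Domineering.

H's best at [#../#../...]: H11

[#../#../...] H move#1: H01:-1/###/#../..., H11:+1/#../###/...*, H20:-1/#../#../##., H21:-1/#../#../.##
[#../###/...] end (terminal -1, V#2); searched #../#../... to 5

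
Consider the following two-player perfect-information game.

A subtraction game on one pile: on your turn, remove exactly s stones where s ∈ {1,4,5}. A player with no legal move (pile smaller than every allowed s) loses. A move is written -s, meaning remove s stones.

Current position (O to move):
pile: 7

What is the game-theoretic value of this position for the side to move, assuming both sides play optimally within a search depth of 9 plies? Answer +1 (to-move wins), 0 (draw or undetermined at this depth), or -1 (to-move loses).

ply 1, O at 7 | -1=-1→6; -4=-1→3; -5=+1→2*
ply 2, X at 2 | -1=-1→1*
ply 3, O at 1 | -1=+1→0*
ply 4: 0 is terminal -1 (X); from 7 depth 9

value(7, O) = +1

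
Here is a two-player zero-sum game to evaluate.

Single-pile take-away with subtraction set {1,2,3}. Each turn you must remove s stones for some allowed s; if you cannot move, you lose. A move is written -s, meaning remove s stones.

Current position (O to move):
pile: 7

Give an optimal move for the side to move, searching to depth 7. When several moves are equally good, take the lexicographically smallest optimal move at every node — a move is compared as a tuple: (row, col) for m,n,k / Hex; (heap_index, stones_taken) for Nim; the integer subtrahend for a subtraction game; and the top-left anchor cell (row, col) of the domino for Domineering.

p1 O@[7]: -1[6]-1 -2[5]-1 -3[4]+1*
p2 X@[4]: -1[3]-1* -2[2]-1 -3[1]-1
p3 O@[3]: -1[2]-1 -2[1]-1 -3[0]+1*
p4 X@[0] terminal -1; root [7] d7

O's best at [7]: -3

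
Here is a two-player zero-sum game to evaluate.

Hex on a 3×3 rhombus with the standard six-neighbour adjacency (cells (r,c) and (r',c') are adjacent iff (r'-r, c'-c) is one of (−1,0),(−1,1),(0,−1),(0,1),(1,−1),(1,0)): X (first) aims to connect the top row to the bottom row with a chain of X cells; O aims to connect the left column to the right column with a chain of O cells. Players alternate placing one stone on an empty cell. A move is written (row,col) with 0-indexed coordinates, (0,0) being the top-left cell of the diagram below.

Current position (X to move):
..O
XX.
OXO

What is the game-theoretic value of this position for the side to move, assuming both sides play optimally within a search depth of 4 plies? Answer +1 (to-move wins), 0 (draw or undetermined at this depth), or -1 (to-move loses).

value(..O/XX./OXO, X) = +1

p1 X@[..O/XX./OXO]: (0,0)[X.O/XX./OXO]+1* (0,1)[.XO/XX./OXO]+1 (1,2)[..O/XXX/OXO]+1
p2 O@[X.O/XX./OXO] terminal -1; root [..O/XX./OXO] d4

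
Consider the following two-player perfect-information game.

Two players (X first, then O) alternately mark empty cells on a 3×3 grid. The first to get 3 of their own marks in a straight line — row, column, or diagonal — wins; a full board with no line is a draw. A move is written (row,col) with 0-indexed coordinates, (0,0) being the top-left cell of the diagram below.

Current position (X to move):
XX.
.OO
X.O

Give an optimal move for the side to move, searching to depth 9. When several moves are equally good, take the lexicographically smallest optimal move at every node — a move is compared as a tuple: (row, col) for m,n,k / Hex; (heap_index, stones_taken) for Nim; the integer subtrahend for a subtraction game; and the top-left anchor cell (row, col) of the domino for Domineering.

p1 X@[XX./.OO/X.O]: (0,2)[XXX/.OO/X.O]+1* (1,0)[XX./XOO/X.O]+1 (2,1)[XX./.OO/XXO]-1
p2 O@[XXX/.OO/X.O] terminal -1; root [XX./.OO/X.O] d9

X's best at [XX./.OO/X.O]: (0,2)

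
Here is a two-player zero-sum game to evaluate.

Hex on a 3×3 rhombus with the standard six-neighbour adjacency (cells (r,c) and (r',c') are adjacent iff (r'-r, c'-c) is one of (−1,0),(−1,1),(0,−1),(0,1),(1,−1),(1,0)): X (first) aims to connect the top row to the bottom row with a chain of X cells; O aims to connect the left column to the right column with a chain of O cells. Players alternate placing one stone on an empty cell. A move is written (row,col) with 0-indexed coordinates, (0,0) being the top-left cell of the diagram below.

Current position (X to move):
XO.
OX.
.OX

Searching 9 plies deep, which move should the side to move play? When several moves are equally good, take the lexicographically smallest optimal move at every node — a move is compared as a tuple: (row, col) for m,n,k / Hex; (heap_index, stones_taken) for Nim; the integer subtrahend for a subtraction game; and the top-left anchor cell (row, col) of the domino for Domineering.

X's best at [XO./OX./.OX]: (0,2)

p1 X@[XO./OX./.OX]: (0,2)[XOX/OX./.OX]+1* (1,2)[XO./OXX/.OX]-1 (2,0)[XO./OX./XOX]-1
p2 O@[XOX/OX./.OX]: (1,2)[XOX/OXO/.OX]-1* (2,0)[XOX/OX./OOX]-1
p3 X@[XOX/OXO/.OX]: (2,0)[XOX/OXO/XOX]+1*
p4 O@[XOX/OXO/XOX] terminal -1; root [XO./OX./.OX] d9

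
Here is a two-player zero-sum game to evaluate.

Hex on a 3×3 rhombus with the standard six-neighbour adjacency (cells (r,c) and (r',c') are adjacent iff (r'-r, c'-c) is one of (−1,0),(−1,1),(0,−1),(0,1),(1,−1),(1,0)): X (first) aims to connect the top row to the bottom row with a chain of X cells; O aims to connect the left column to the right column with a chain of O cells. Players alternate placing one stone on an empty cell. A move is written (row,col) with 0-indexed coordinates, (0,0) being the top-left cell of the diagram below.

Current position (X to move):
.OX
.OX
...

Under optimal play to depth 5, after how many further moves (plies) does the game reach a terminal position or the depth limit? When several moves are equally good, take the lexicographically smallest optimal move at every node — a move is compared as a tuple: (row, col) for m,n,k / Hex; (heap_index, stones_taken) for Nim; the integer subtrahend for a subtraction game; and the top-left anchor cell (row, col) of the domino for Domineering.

p1 X@[.OX/.OX/...]: (0,0)[XOX/.OX/...]+1* (1,0)[.OX/XOX/...]+1 (2,0)[.OX/.OX/X..]+1 (2,1)[.OX/.OX/.X.]+1 (2,2)[.OX/.OX/..X]+1
p2 O@[XOX/.OX/...]: (1,0)[XOX/OOX/...]-1* (2,0)[XOX/.OX/O..]-1 (2,1)[XOX/.OX/.O.]-1 (2,2)[XOX/.OX/..O]-1
p3 X@[XOX/OOX/...]: (2,0)[XOX/OOX/X..]+1* (2,1)[XOX/OOX/.X.]+1 (2,2)[XOX/OOX/..X]+1
p4 O@[XOX/OOX/X..]: (2,1)[XOX/OOX/XO.]-1* (2,2)[XOX/OOX/X.O]-1
p5 X@[XOX/OOX/XO.]: (2,2)[XOX/OOX/XOX]+1*
p6 O@[XOX/OOX/XOX] terminal -1; root [.OX/.OX/...] d5

PV length from [.OX/.OX/...]: 5 plies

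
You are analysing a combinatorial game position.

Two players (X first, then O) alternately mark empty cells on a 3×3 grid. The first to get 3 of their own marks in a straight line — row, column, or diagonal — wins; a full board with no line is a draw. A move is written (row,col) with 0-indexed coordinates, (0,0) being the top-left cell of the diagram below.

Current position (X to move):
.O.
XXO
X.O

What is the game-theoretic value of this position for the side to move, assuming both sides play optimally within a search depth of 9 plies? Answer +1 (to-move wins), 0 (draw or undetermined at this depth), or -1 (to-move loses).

p1 X@[.O./XXO/X.O]: (0,0)[XO./XXO/X.O]+1* (0,2)[.OX/XXO/X.O]+1 (2,1)[.O./XXO/XXO]-1
p2 O@[XO./XXO/X.O] terminal -1; root [.O./XXO/X.O] d9

value(.O./XXO/X.O, X) = +1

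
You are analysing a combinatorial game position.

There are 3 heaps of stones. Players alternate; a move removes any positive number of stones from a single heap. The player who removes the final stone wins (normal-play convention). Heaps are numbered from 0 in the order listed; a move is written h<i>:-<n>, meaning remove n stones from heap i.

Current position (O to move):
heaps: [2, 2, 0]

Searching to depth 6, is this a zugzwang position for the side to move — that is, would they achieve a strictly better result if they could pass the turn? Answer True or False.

[(2,2,0)] O move#1: h0:-1:-1/(1,2,0)*, h0:-2:-1/(0,2,0), h1:-1:-1/(2,1,0), h1:-2:-1/(2,0,0)
[(1,2,0)] X move#2: h0:-1:-1/(0,2,0), h1:-1:+1/(1,1,0)*, h1:-2:-1/(1,0,0)
[(1,1,0)] O move#3: h0:-1:-1/(0,1,0)*, h1:-1:-1/(1,0,0)
[(0,1,0)] X move#4: h1:-1:+1/(0,0,0)*
[(0,0,0)] end (terminal -1, O#5); searched (2,2,0) to 6
pass branch (X moves first from the same position):
  | [(2,2,0)] X move#1: h0:-1:-1/(1,2,0)*, h0:-2:-1/(0,2,0), h1:-1:-1/(2,1,0), h1:-2:-1/(2,0,0)
  | [(1,2,0)] O move#2: h0:-1:-1/(0,2,0), h1:-1:+1/(1,1,0)*, h1:-2:-1/(1,0,0)
  | [(1,1,0)] X move#3: h0:-1:-1/(0,1,0)*, h1:-1:-1/(1,0,0)
  | [(0,1,0)] O move#4: h1:-1:+1/(0,0,0)*
  | [(0,0,0)] end (terminal -1, X#5); searched (2,2,0) to 6
O moving scores -1; O passing scores +1

zugzwang((2,2,0), O) = True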